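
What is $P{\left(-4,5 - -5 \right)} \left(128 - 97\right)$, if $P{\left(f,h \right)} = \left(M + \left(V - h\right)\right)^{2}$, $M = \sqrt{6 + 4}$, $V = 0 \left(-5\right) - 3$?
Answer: $5549 - 806 \sqrt{10} \approx 3000.2$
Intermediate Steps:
$V = -3$ ($V = 0 - 3 = -3$)
$M = \sqrt{10} \approx 3.1623$
$P{\left(f,h \right)} = \left(-3 + \sqrt{10} - h\right)^{2}$ ($P{\left(f,h \right)} = \left(\sqrt{10} - \left(3 + h\right)\right)^{2} = \left(-3 + \sqrt{10} - h\right)^{2}$)
$P{\left(-4,5 - -5 \right)} \left(128 - 97\right) = \left(3 + \left(5 - -5\right) - \sqrt{10}\right)^{2} \left(128 - 97\right) = \left(3 + \left(5 + 5\right) - \sqrt{10}\right)^{2} \cdot 31 = \left(3 + 10 - \sqrt{10}\right)^{2} \cdot 31 = \left(13 - \sqrt{10}\right)^{2} \cdot 31 = 31 \left(13 - \sqrt{10}\right)^{2}$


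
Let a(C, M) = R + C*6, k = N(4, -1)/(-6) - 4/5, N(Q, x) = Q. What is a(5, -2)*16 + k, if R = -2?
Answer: 6698/15 ≈ 446.53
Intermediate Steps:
k = -22/15 (k = 4/(-6) - 4/5 = 4*(-1/6) - 4*1/5 = -2/3 - 4/5 = -22/15 ≈ -1.4667)
a(C, M) = -2 + 6*C (a(C, M) = -2 + C*6 = -2 + 6*C)
a(5, -2)*16 + k = (-2 + 6*5)*16 - 22/15 = (-2 + 30)*16 - 22/15 = 28*16 - 22/15 = 448 - 22/15 = 6698/15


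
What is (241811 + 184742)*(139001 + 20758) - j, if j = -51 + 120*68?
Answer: 68145672618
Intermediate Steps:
j = 8109 (j = -51 + 8160 = 8109)
(241811 + 184742)*(139001 + 20758) - j = (241811 + 184742)*(139001 + 20758) - 1*8109 = 426553*159759 - 8109 = 68145680727 - 8109 = 68145672618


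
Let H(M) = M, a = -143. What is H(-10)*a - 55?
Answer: 1375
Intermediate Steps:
H(-10)*a - 55 = -10*(-143) - 55 = 1430 - 55 = 1375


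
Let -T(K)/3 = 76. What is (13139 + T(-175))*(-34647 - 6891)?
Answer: -536297118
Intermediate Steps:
T(K) = -228 (T(K) = -3*76 = -228)
(13139 + T(-175))*(-34647 - 6891) = (13139 - 228)*(-34647 - 6891) = 12911*(-41538) = -536297118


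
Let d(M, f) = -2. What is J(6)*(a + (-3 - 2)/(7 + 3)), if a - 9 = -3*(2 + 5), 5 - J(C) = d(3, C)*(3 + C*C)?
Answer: -2075/2 ≈ -1037.5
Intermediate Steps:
J(C) = 11 + 2*C² (J(C) = 5 - (-2)*(3 + C*C) = 5 - (-2)*(3 + C²) = 5 - (-6 - 2*C²) = 5 + (6 + 2*C²) = 11 + 2*C²)
a = -12 (a = 9 - 3*(2 + 5) = 9 - 3*7 = 9 - 21 = -12)
J(6)*(a + (-3 - 2)/(7 + 3)) = (11 + 2*6²)*(-12 + (-3 - 2)/(7 + 3)) = (11 + 2*36)*(-12 - 5/10) = (11 + 72)*(-12 - 5*⅒) = 83*(-12 - ½) = 83*(-25/2) = -2075/2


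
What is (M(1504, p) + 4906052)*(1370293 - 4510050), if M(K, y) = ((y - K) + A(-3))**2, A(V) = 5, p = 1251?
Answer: -15596918723892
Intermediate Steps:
M(K, y) = (5 + y - K)**2 (M(K, y) = ((y - K) + 5)**2 = (5 + y - K)**2)
(M(1504, p) + 4906052)*(1370293 - 4510050) = ((5 + 1251 - 1*1504)**2 + 4906052)*(1370293 - 4510050) = ((5 + 1251 - 1504)**2 + 4906052)*(-3139757) = ((-248)**2 + 4906052)*(-3139757) = (61504 + 4906052)*(-3139757) = 4967556*(-3139757) = -15596918723892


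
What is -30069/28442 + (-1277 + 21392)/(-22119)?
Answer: -412402347/209702866 ≈ -1.9666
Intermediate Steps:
-30069/28442 + (-1277 + 21392)/(-22119) = -30069*1/28442 + 20115*(-1/22119) = -30069/28442 - 6705/7373 = -412402347/209702866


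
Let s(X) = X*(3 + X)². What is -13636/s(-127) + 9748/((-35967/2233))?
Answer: -10626404229889/17558657796 ≈ -605.19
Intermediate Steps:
-13636/s(-127) + 9748/((-35967/2233)) = -13636*(-1/(127*(3 - 127)²)) + 9748/((-35967/2233)) = -13636/((-127*(-124)²)) + 9748/((-35967*1/2233)) = -13636/((-127*15376)) + 9748/(-35967/2233) = -13636/(-1952752) + 9748*(-2233/35967) = -13636*(-1/1952752) - 21767284/35967 = 3409/488188 - 21767284/35967 = -10626404229889/17558657796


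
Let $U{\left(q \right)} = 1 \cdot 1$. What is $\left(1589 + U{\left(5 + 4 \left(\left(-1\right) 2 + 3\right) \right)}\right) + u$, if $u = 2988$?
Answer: $4578$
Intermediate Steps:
$U{\left(q \right)} = 1$
$\left(1589 + U{\left(5 + 4 \left(\left(-1\right) 2 + 3\right) \right)}\right) + u = \left(1589 + 1\right) + 2988 = 1590 + 2988 = 4578$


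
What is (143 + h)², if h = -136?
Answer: 49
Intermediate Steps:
(143 + h)² = (143 - 136)² = 7² = 49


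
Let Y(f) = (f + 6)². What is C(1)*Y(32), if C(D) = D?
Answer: 1444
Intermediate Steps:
Y(f) = (6 + f)²
C(1)*Y(32) = 1*(6 + 32)² = 1*38² = 1*1444 = 1444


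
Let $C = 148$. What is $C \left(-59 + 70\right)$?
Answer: $1628$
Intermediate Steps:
$C \left(-59 + 70\right) = 148 \left(-59 + 70\right) = 148 \cdot 11 = 1628$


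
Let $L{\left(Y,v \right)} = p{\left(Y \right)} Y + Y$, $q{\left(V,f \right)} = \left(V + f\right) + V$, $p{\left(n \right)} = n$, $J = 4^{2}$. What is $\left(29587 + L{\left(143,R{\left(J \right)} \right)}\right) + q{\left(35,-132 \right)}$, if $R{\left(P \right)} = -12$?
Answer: $50117$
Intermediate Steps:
$J = 16$
$q{\left(V,f \right)} = f + 2 V$
$L{\left(Y,v \right)} = Y + Y^{2}$ ($L{\left(Y,v \right)} = Y Y + Y = Y^{2} + Y = Y + Y^{2}$)
$\left(29587 + L{\left(143,R{\left(J \right)} \right)}\right) + q{\left(35,-132 \right)} = \left(29587 + 143 \left(1 + 143\right)\right) + \left(-132 + 2 \cdot 35\right) = \left(29587 + 143 \cdot 144\right) + \left(-132 + 70\right) = \left(29587 + 20592\right) - 62 = 50179 - 62 = 50117$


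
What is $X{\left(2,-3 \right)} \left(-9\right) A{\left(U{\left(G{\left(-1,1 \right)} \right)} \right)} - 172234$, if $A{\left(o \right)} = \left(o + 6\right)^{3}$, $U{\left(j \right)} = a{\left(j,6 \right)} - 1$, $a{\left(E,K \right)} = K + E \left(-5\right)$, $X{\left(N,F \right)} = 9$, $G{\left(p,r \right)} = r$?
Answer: $-189730$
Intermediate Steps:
$a{\left(E,K \right)} = K - 5 E$
$U{\left(j \right)} = 5 - 5 j$ ($U{\left(j \right)} = \left(6 - 5 j\right) - 1 = 5 - 5 j$)
$A{\left(o \right)} = \left(6 + o\right)^{3}$
$X{\left(2,-3 \right)} \left(-9\right) A{\left(U{\left(G{\left(-1,1 \right)} \right)} \right)} - 172234 = 9 \left(-9\right) \left(6 + \left(5 - 5\right)\right)^{3} - 172234 = - 81 \left(6 + \left(5 - 5\right)\right)^{3} - 172234 = - 81 \left(6 + 0\right)^{3} - 172234 = - 81 \cdot 6^{3} - 172234 = \left(-81\right) 216 - 172234 = -17496 - 172234 = -189730$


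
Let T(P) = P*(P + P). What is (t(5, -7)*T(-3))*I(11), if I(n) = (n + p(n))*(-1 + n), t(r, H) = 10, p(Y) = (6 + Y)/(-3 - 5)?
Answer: 15975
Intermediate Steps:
p(Y) = -¾ - Y/8 (p(Y) = (6 + Y)/(-8) = (6 + Y)*(-⅛) = -¾ - Y/8)
I(n) = (-1 + n)*(-¾ + 7*n/8) (I(n) = (n + (-¾ - n/8))*(-1 + n) = (-¾ + 7*n/8)*(-1 + n) = (-1 + n)*(-¾ + 7*n/8))
T(P) = 2*P² (T(P) = P*(2*P) = 2*P²)
(t(5, -7)*T(-3))*I(11) = (10*(2*(-3)²))*(¾ - 13/8*11 + (7/8)*11²) = (10*(2*9))*(¾ - 143/8 + (7/8)*121) = (10*18)*(¾ - 143/8 + 847/8) = 180*(355/4) = 15975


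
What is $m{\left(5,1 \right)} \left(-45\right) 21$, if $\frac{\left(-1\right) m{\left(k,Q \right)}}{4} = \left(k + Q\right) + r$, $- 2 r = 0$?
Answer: $22680$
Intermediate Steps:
$r = 0$ ($r = \left(- \frac{1}{2}\right) 0 = 0$)
$m{\left(k,Q \right)} = - 4 Q - 4 k$ ($m{\left(k,Q \right)} = - 4 \left(\left(k + Q\right) + 0\right) = - 4 \left(\left(Q + k\right) + 0\right) = - 4 \left(Q + k\right) = - 4 Q - 4 k$)
$m{\left(5,1 \right)} \left(-45\right) 21 = \left(\left(-4\right) 1 - 20\right) \left(-45\right) 21 = \left(-4 - 20\right) \left(-45\right) 21 = \left(-24\right) \left(-45\right) 21 = 1080 \cdot 21 = 22680$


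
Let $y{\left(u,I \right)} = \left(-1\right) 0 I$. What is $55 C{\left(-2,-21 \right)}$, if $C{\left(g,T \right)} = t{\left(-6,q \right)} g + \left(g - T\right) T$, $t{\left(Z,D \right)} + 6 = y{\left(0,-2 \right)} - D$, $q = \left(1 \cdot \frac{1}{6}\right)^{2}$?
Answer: $- \frac{383075}{18} \approx -21282.0$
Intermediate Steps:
$y{\left(u,I \right)} = 0$ ($y{\left(u,I \right)} = 0 I = 0$)
$q = \frac{1}{36}$ ($q = \left(1 \cdot \frac{1}{6}\right)^{2} = \left(\frac{1}{6}\right)^{2} = \frac{1}{36} \approx 0.027778$)
$t{\left(Z,D \right)} = -6 - D$ ($t{\left(Z,D \right)} = -6 + \left(0 - D\right) = -6 - D$)
$C{\left(g,T \right)} = - \frac{217 g}{36} + T \left(g - T\right)$ ($C{\left(g,T \right)} = \left(-6 - \frac{1}{36}\right) g + \left(g - T\right) T = \left(-6 - \frac{1}{36}\right) g + T \left(g - T\right) = - \frac{217 g}{36} + T \left(g - T\right)$)
$55 C{\left(-2,-21 \right)} = 55 \left(- \left(-21\right)^{2} - - \frac{217}{18} - -42\right) = 55 \left(\left(-1\right) 441 + \frac{217}{18} + 42\right) = 55 \left(-441 + \frac{217}{18} + 42\right) = 55 \left(- \frac{6965}{18}\right) = - \frac{383075}{18}$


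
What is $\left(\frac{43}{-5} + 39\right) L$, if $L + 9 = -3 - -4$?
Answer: $- \frac{1216}{5} \approx -243.2$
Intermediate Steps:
$L = -8$ ($L = -9 - -1 = -9 + \left(-3 + 4\right) = -9 + 1 = -8$)
$\left(\frac{43}{-5} + 39\right) L = \left(\frac{43}{-5} + 39\right) \left(-8\right) = \left(43 \left(- \frac{1}{5}\right) + 39\right) \left(-8\right) = \left(- \frac{43}{5} + 39\right) \left(-8\right) = \frac{152}{5} \left(-8\right) = - \frac{1216}{5}$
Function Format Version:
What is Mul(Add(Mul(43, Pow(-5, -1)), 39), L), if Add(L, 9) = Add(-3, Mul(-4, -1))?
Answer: Rational(-1216, 5) ≈ -243.20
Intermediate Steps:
L = -8 (L = Add(-9, Add(-3, Mul(-4, -1))) = Add(-9, Add(-3, 4)) = Add(-9, 1) = -8)
Mul(Add(Mul(43, Pow(-5, -1)), 39), L) = Mul(Add(Mul(43, Pow(-5, -1)), 39), -8) = Mul(Add(Mul(43, Rational(-1, 5)), 39), -8) = Mul(Add(Rational(-43, 5), 39), -8) = Mul(Rational(152, 5), -8) = Rational(-1216, 5)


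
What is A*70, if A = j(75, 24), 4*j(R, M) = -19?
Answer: -665/2 ≈ -332.50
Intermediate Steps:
j(R, M) = -19/4 (j(R, M) = (¼)*(-19) = -19/4)
A = -19/4 ≈ -4.7500
A*70 = -19/4*70 = -665/2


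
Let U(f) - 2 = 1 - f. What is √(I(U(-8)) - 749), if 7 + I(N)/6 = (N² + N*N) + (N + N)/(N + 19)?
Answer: √16635/5 ≈ 25.795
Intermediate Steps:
U(f) = 3 - f (U(f) = 2 + (1 - f) = 3 - f)
I(N) = -42 + 12*N² + 12*N/(19 + N) (I(N) = -42 + 6*((N² + N*N) + (N + N)/(N + 19)) = -42 + 6*((N² + N²) + (2*N)/(19 + N)) = -42 + 6*(2*N² + 2*N/(19 + N)) = -42 + (12*N² + 12*N/(19 + N)) = -42 + 12*N² + 12*N/(19 + N))
√(I(U(-8)) - 749) = √(6*(-133 - 5*(3 - 1*(-8)) + 2*(3 - 1*(-8))³ + 38*(3 - 1*(-8))²)/(19 + (3 - 1*(-8))) - 749) = √(6*(-133 - 5*(3 + 8) + 2*(3 + 8)³ + 38*(3 + 8)²)/(19 + (3 + 8)) - 749) = √(6*(-133 - 5*11 + 2*11³ + 38*11²)/(19 + 11) - 749) = √(6*(-133 - 55 + 2*1331 + 38*121)/30 - 749) = √(6*(1/30)*(-133 - 55 + 2662 + 4598) - 749) = √(6*(1/30)*7072 - 749) = √(7072/5 - 749) = √(3327/5) = √16635/5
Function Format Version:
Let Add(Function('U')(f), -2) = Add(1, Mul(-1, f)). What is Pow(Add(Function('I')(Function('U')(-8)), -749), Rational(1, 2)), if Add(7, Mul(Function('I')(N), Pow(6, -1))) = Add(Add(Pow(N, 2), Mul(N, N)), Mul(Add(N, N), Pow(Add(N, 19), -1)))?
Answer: Mul(Rational(1, 5), Pow(16635, Rational(1, 2))) ≈ 25.795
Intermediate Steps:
Function('U')(f) = Add(3, Mul(-1, f)) (Function('U')(f) = Add(2, Add(1, Mul(-1, f))) = Add(3, Mul(-1, f)))
Function('I')(N) = Add(-42, Mul(12, Pow(N, 2)), Mul(12, N, Pow(Add(19, N), -1))) (Function('I')(N) = Add(-42, Mul(6, Add(Add(Pow(N, 2), Mul(N, N)), Mul(Add(N, N), Pow(Add(N, 19), -1))))) = Add(-42, Mul(6, Add(Add(Pow(N, 2), Pow(N, 2)), Mul(Mul(2, N), Pow(Add(19, N), -1))))) = Add(-42, Mul(6, Add(Mul(2, Pow(N, 2)), Mul(2, N, Pow(Add(19, N), -1))))) = Add(-42, Add(Mul(12, Pow(N, 2)), Mul(12, N, Pow(Add(19, N), -1)))) = Add(-42, Mul(12, Pow(N, 2)), Mul(12, N, Pow(Add(19, N), -1))))
Pow(Add(Function('I')(Function('U')(-8)), -749), Rational(1, 2)) = Pow(Add(Mul(6, Pow(Add(19, Add(3, Mul(-1, -8))), -1), Add(-133, Mul(-5, Add(3, Mul(-1, -8))), Mul(2, Pow(Add(3, Mul(-1, -8)), 3)), Mul(38, Pow(Add(3, Mul(-1, -8)), 2)))), -749), Rational(1, 2)) = Pow(Add(Mul(6, Pow(Add(19, Add(3, 8)), -1), Add(-133, Mul(-5, Add(3, 8)), Mul(2, Pow(Add(3, 8), 3)), Mul(38, Pow(Add(3, 8), 2)))), -749), Rational(1, 2)) = Pow(Add(Mul(6, Pow(Add(19, 11), -1), Add(-133, Mul(-5, 11), Mul(2, Pow(11, 3)), Mul(38, Pow(11, 2)))), -749), Rational(1, 2)) = Pow(Add(Mul(6, Pow(30, -1), Add(-133, -55, Mul(2, 1331), Mul(38, 121))), -749), Rational(1, 2)) = Pow(Add(Mul(6, Rational(1, 30), Add(-133, -55, 2662, 4598)), -749), Rational(1, 2)) = Pow(Add(Mul(6, Rational(1, 30), 7072), -749), Rational(1, 2)) = Pow(Add(Rational(7072, 5), -749), Rational(1, 2)) = Pow(Rational(3327, 5), Rational(1, 2)) = Mul(Rational(1, 5), Pow(16635, Rational(1, 2)))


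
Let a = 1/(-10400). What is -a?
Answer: 1/10400 ≈ 9.6154e-5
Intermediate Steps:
a = -1/10400 ≈ -9.6154e-5
-a = -1*(-1/10400) = 1/10400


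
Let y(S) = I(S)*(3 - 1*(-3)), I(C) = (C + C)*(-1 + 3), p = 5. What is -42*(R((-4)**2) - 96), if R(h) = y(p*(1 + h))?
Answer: -81648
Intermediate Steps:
I(C) = 4*C (I(C) = (2*C)*2 = 4*C)
y(S) = 24*S (y(S) = (4*S)*(3 - 1*(-3)) = (4*S)*(3 + 3) = (4*S)*6 = 24*S)
R(h) = 120 + 120*h (R(h) = 24*(5*(1 + h)) = 24*(5 + 5*h) = 120 + 120*h)
-42*(R((-4)**2) - 96) = -42*((120 + 120*(-4)**2) - 96) = -42*((120 + 120*16) - 96) = -42*((120 + 1920) - 96) = -42*(2040 - 96) = -42*1944 = -81648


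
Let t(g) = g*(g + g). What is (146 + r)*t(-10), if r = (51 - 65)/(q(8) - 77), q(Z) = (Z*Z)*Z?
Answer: 2539840/87 ≈ 29194.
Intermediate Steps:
q(Z) = Z³ (q(Z) = Z²*Z = Z³)
r = -14/435 (r = (51 - 65)/(8³ - 77) = -14/(512 - 77) = -14/435 ≈ -0.032184)
t(g) = 2*g² (t(g) = g*(2*g) = 2*g²)
(146 + r)*t(-10) = (146 - 14/435)*(2*(-10)²) = 63496*(2*100)/435 = (63496/435)*200 = 2539840/87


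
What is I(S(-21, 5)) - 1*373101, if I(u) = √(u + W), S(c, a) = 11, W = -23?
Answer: -373101 + 2*I*√3 ≈ -3.731e+5 + 3.4641*I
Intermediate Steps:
I(u) = √(-23 + u) (I(u) = √(u - 23) = √(-23 + u))
I(S(-21, 5)) - 1*373101 = √(-23 + 11) - 1*373101 = √(-12) - 373101 = 2*I*√3 - 373101 = -373101 + 2*I*√3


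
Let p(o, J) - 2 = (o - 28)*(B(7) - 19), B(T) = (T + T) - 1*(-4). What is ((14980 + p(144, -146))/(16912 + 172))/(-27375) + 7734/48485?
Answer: 361627380499/2267519813250 ≈ 0.15948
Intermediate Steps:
B(T) = 4 + 2*T (B(T) = 2*T + 4 = 4 + 2*T)
p(o, J) = 30 - o (p(o, J) = 2 + (o - 28)*((4 + 2*7) - 19) = 2 + (-28 + o)*((4 + 14) - 19) = 2 + (-28 + o)*(18 - 19) = 2 + (-28 + o)*(-1) = 2 + (28 - o) = 30 - o)
((14980 + p(144, -146))/(16912 + 172))/(-27375) + 7734/48485 = ((14980 + (30 - 1*144))/(16912 + 172))/(-27375) + 7734/48485 = ((14980 + (30 - 144))/17084)*(-1/27375) + 7734*(1/48485) = ((14980 - 114)*(1/17084))*(-1/27375) + 7734/48485 = (14866*(1/17084))*(-1/27375) + 7734/48485 = (7433/8542)*(-1/27375) + 7734/48485 = -7433/233837250 + 7734/48485 = 361627380499/2267519813250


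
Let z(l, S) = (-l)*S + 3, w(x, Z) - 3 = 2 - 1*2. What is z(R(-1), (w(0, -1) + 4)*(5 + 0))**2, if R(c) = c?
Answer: 1444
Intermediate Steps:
w(x, Z) = 3 (w(x, Z) = 3 + (2 - 1*2) = 3 + (2 - 2) = 3 + 0 = 3)
z(l, S) = 3 - S*l (z(l, S) = -S*l + 3 = 3 - S*l)
z(R(-1), (w(0, -1) + 4)*(5 + 0))**2 = (3 - 1*(3 + 4)*(5 + 0)*(-1))**2 = (3 - 1*7*5*(-1))**2 = (3 - 1*35*(-1))**2 = (3 + 35)**2 = 38**2 = 1444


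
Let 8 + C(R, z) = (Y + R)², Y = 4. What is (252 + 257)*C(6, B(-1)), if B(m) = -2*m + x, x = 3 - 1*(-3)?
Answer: 46828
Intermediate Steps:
x = 6 (x = 3 + 3 = 6)
B(m) = 6 - 2*m (B(m) = -2*m + 6 = 6 - 2*m)
C(R, z) = -8 + (4 + R)²
(252 + 257)*C(6, B(-1)) = (252 + 257)*(-8 + (4 + 6)²) = 509*(-8 + 10²) = 509*(-8 + 100) = 509*92 = 46828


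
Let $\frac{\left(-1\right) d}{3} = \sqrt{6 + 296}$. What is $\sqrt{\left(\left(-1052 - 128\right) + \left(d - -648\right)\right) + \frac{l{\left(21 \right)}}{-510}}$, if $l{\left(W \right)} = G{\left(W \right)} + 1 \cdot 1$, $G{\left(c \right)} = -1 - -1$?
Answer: $\frac{\sqrt{-138373710 - 780300 \sqrt{302}}}{510} \approx 24.169 i$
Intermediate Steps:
$G{\left(c \right)} = 0$ ($G{\left(c \right)} = -1 + 1 = 0$)
$d = - 3 \sqrt{302}$ ($d = - 3 \sqrt{6 + 296} = - 3 \sqrt{302} \approx -52.134$)
$l{\left(W \right)} = 1$ ($l{\left(W \right)} = 0 + 1 \cdot 1 = 0 + 1 = 1$)
$\sqrt{\left(\left(-1052 - 128\right) + \left(d - -648\right)\right) + \frac{l{\left(21 \right)}}{-510}} = \sqrt{\left(\left(-1052 - 128\right) - \left(-648 + 3 \sqrt{302}\right)\right) + 1 \frac{1}{-510}} = \sqrt{\left(-1180 + \left(- 3 \sqrt{302} + 648\right)\right) + 1 \left(- \frac{1}{510}\right)} = \sqrt{\left(-1180 + \left(648 - 3 \sqrt{302}\right)\right) - \frac{1}{510}} = \sqrt{\left(-532 - 3 \sqrt{302}\right) - \frac{1}{510}} = \sqrt{- \frac{271321}{510} - 3 \sqrt{302}}$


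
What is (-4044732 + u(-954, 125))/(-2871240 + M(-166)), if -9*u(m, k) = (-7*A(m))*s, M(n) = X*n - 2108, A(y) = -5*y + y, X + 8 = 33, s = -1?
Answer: 2023850/1438749 ≈ 1.4067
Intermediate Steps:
X = 25 (X = -8 + 33 = 25)
A(y) = -4*y
M(n) = -2108 + 25*n (M(n) = 25*n - 2108 = -2108 + 25*n)
u(m, k) = 28*m/9 (u(m, k) = -(-(-28)*m)*(-1)/9 = -28*m*(-1)/9 = -(-28)*m/9 = 28*m/9)
(-4044732 + u(-954, 125))/(-2871240 + M(-166)) = (-4044732 + (28/9)*(-954))/(-2871240 + (-2108 + 25*(-166))) = (-4044732 - 2968)/(-2871240 + (-2108 - 4150)) = -4047700/(-2871240 - 6258) = -4047700/(-2877498) = -4047700*(-1/2877498) = 2023850/1438749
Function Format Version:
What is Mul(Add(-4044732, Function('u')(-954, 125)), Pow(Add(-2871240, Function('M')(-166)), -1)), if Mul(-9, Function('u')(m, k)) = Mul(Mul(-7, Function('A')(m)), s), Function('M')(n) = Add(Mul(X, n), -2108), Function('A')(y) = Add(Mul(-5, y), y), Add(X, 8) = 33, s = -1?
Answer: Rational(2023850, 1438749) ≈ 1.4067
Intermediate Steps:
X = 25 (X = Add(-8, 33) = 25)
Function('A')(y) = Mul(-4, y)
Function('M')(n) = Add(-2108, Mul(25, n)) (Function('M')(n) = Add(Mul(25, n), -2108) = Add(-2108, Mul(25, n)))
Function('u')(m, k) = Mul(Rational(28, 9), m) (Function('u')(m, k) = Mul(Rational(-1, 9), Mul(Mul(-7, Mul(-4, m)), -1)) = Mul(Rational(-1, 9), Mul(Mul(28, m), -1)) = Mul(Rational(-1, 9), Mul(-28, m)) = Mul(Rational(28, 9), m))
Mul(Add(-4044732, Function('u')(-954, 125)), Pow(Add(-2871240, Function('M')(-166)), -1)) = Mul(Add(-4044732, Mul(Rational(28, 9), -954)), Pow(Add(-2871240, Add(-2108, Mul(25, -166))), -1)) = Mul(Add(-4044732, -2968), Pow(Add(-2871240, Add(-2108, -4150)), -1)) = Mul(-4047700, Pow(Add(-2871240, -6258), -1)) = Mul(-4047700, Pow(-2877498, -1)) = Mul(-4047700, Rational(-1, 2877498)) = Rational(2023850, 1438749)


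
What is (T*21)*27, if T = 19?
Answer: 10773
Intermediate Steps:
(T*21)*27 = (19*21)*27 = 399*27 = 10773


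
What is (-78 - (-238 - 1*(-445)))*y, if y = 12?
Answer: -3420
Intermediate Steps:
(-78 - (-238 - 1*(-445)))*y = (-78 - (-238 - 1*(-445)))*12 = (-78 - (-238 + 445))*12 = (-78 - 1*207)*12 = (-78 - 207)*12 = -285*12 = -3420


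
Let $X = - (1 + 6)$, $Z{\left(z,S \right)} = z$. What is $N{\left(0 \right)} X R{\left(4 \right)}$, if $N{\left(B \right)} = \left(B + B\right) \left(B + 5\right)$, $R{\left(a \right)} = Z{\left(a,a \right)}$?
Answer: $0$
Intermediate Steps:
$R{\left(a \right)} = a$
$X = -7$ ($X = \left(-1\right) 7 = -7$)
$N{\left(B \right)} = 2 B \left(5 + B\right)$
$N{\left(0 \right)} X R{\left(4 \right)} = 2 \cdot 0 \left(5 + 0\right) \left(-7\right) 4 = 2 \cdot 0 \cdot 5 \left(-7\right) 4 = 0 \left(-7\right) 4 = 0 \cdot 4 = 0$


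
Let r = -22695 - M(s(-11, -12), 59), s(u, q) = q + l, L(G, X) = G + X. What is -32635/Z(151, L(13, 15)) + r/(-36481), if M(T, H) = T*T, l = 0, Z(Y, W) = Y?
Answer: -1187108746/5508631 ≈ -215.50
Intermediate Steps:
s(u, q) = q (s(u, q) = q + 0 = q)
M(T, H) = T²
r = -22839 (r = -22695 - 1*(-12)² = -22695 - 1*144 = -22695 - 144 = -22839)
-32635/Z(151, L(13, 15)) + r/(-36481) = -32635/151 - 22839/(-36481) = -32635*1/151 - 22839*(-1/36481) = -32635/151 + 22839/36481 = -1187108746/5508631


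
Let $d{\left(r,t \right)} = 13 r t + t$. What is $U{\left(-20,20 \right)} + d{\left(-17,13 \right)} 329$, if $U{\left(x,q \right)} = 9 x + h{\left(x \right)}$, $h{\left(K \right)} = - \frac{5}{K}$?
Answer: $- \frac{3764479}{4} \approx -9.4112 \cdot 10^{5}$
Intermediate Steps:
$d{\left(r,t \right)} = t + 13 r t$ ($d{\left(r,t \right)} = 13 r t + t = t + 13 r t$)
$U{\left(x,q \right)} = - \frac{5}{x} + 9 x$ ($U{\left(x,q \right)} = 9 x - \frac{5}{x} = - \frac{5}{x} + 9 x$)
$U{\left(-20,20 \right)} + d{\left(-17,13 \right)} 329 = \left(- \frac{5}{-20} + 9 \left(-20\right)\right) + 13 \left(1 + 13 \left(-17\right)\right) 329 = \left(\left(-5\right) \left(- \frac{1}{20}\right) - 180\right) + 13 \left(1 - 221\right) 329 = \left(\frac{1}{4} - 180\right) + 13 \left(-220\right) 329 = - \frac{719}{4} - 940940 = - \frac{3764479}{4}$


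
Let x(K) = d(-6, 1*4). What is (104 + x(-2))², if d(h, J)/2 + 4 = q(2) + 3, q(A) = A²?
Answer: 12100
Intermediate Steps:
d(h, J) = 6 (d(h, J) = -8 + 2*(2² + 3) = -8 + 2*(4 + 3) = -8 + 2*7 = -8 + 14 = 6)
x(K) = 6
(104 + x(-2))² = (104 + 6)² = 110² = 12100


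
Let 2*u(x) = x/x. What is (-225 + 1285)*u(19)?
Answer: 530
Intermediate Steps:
u(x) = ½ (u(x) = (x/x)/2 = (½)*1 = ½)
(-225 + 1285)*u(19) = (-225 + 1285)*(½) = 1060*(½) = 530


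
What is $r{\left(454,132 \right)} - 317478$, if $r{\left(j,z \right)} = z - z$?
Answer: $-317478$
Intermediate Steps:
$r{\left(j,z \right)} = 0$
$r{\left(454,132 \right)} - 317478 = 0 - 317478 = -317478$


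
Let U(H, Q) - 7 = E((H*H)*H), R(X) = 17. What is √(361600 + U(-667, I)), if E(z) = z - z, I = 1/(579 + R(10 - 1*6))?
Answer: √361607 ≈ 601.34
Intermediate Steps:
I = 1/596 (I = 1/(579 + 17) = 1/596 ≈ 0.0016779)
E(z) = 0
U(H, Q) = 7 (U(H, Q) = 7 + 0 = 7)
√(361600 + U(-667, I)) = √(361600 + 7) = √361607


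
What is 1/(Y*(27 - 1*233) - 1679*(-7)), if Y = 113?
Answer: -1/11525 ≈ -8.6768e-5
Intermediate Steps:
1/(Y*(27 - 1*233) - 1679*(-7)) = 1/(113*(27 - 1*233) - 1679*(-7)) = 1/(113*(27 - 233) + 11753) = 1/(113*(-206) + 11753) = 1/(-23278 + 11753) = 1/(-11525) = -1/11525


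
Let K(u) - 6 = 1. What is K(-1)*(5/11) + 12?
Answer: 167/11 ≈ 15.182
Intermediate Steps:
K(u) = 7 (K(u) = 6 + 1 = 7)
K(-1)*(5/11) + 12 = 7*(5/11) + 12 = 35/11 + 12 = 167/11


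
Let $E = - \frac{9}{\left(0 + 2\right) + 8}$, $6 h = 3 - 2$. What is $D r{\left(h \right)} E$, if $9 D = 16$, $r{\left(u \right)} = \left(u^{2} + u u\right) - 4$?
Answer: $\frac{284}{45} \approx 6.3111$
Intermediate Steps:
$h = \frac{1}{6}$ ($h = \frac{3 - 2}{6} = \frac{1}{6} \cdot 1 = \frac{1}{6} \approx 0.16667$)
$r{\left(u \right)} = -4 + 2 u^{2}$ ($r{\left(u \right)} = \left(u^{2} + u^{2}\right) - 4 = 2 u^{2} - 4 = -4 + 2 u^{2}$)
$D = \frac{16}{9}$ ($D = \frac{1}{9} \cdot 16 = \frac{16}{9} \approx 1.7778$)
$E = - \frac{9}{10}$ ($E = - \frac{9}{2 + 8} = - \frac{9}{10} \approx -0.9$)
$D r{\left(h \right)} E = \frac{16 \left(-4 + \frac{2}{36}\right)}{9} \left(- \frac{9}{10}\right) = \frac{16 \left(-4 + 2 \cdot \frac{1}{36}\right)}{9} \left(- \frac{9}{10}\right) = \frac{16 \left(-4 + \frac{1}{18}\right)}{9} \left(- \frac{9}{10}\right) = \frac{16}{9} \left(- \frac{71}{18}\right) \left(- \frac{9}{10}\right) = \left(- \frac{568}{81}\right) \left(- \frac{9}{10}\right) = \frac{284}{45}$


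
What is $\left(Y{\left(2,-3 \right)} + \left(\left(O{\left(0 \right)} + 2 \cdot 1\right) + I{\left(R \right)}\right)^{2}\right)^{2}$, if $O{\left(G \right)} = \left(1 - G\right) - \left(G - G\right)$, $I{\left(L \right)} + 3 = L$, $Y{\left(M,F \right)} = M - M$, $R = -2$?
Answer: $16$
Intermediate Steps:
$Y{\left(M,F \right)} = 0$
$I{\left(L \right)} = -3 + L$
$O{\left(G \right)} = 1 - G$ ($O{\left(G \right)} = \left(1 - G\right) - 0 = \left(1 - G\right) + 0 = 1 - G$)
$\left(Y{\left(2,-3 \right)} + \left(\left(O{\left(0 \right)} + 2 \cdot 1\right) + I{\left(R \right)}\right)^{2}\right)^{2} = \left(0 + \left(\left(\left(1 - 0\right) + 2 \cdot 1\right) - 5\right)^{2}\right)^{2} = \left(0 + \left(\left(\left(1 + 0\right) + 2\right) - 5\right)^{2}\right)^{2} = \left(0 + \left(\left(1 + 2\right) - 5\right)^{2}\right)^{2} = \left(0 + \left(3 - 5\right)^{2}\right)^{2} = \left(0 + \left(-2\right)^{2}\right)^{2} = \left(0 + 4\right)^{2} = 4^{2} = 16$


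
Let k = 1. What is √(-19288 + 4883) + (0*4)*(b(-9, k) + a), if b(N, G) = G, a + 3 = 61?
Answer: I*√14405 ≈ 120.02*I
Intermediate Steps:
a = 58 (a = -3 + 61 = 58)
√(-19288 + 4883) + (0*4)*(b(-9, k) + a) = √(-19288 + 4883) + (0*4)*(1 + 58) = √(-14405) + 0*59 = I*√14405 + 0 = I*√14405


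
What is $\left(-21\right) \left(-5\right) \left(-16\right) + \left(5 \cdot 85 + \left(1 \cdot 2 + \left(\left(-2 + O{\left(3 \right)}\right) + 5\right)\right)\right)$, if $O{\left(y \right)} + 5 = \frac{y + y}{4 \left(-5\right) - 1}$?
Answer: $- \frac{8787}{7} \approx -1255.3$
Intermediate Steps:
$O{\left(y \right)} = -5 - \frac{2 y}{21}$ ($O{\left(y \right)} = -5 + \frac{y + y}{4 \left(-5\right) - 1} = -5 + \frac{2 y}{-20 - 1} = -5 + \frac{2 y}{-21} = -5 + 2 y \left(- \frac{1}{21}\right) = -5 - \frac{2 y}{21}$)
$\left(-21\right) \left(-5\right) \left(-16\right) + \left(5 \cdot 85 + \left(1 \cdot 2 + \left(\left(-2 + O{\left(3 \right)}\right) + 5\right)\right)\right) = \left(-21\right) \left(-5\right) \left(-16\right) + \left(5 \cdot 85 + \left(1 \cdot 2 + \left(\left(-2 - \frac{37}{7}\right) + 5\right)\right)\right) = 105 \left(-16\right) + \left(425 + \left(2 + \left(\left(-2 - \frac{37}{7}\right) + 5\right)\right)\right) = -1680 + \left(425 + \left(2 + \left(\left(-2 - \frac{37}{7}\right) + 5\right)\right)\right) = -1680 + \left(425 + \left(2 + \left(- \frac{51}{7} + 5\right)\right)\right) = -1680 + \left(425 + \left(2 - \frac{16}{7}\right)\right) = -1680 + \left(425 - \frac{2}{7}\right) = -1680 + \frac{2973}{7} = - \frac{8787}{7}$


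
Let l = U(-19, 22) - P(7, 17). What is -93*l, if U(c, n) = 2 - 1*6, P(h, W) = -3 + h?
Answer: 744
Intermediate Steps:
U(c, n) = -4 (U(c, n) = 2 - 6 = -4)
l = -8 (l = -4 - (-3 + 7) = -4 - 1*4 = -4 - 4 = -8)
-93*l = -93*(-8) = 744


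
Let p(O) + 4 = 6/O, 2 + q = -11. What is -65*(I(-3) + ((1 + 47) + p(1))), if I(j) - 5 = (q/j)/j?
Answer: -31330/9 ≈ -3481.1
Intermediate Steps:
q = -13 (q = -2 - 11 = -13)
p(O) = -4 + 6/O
I(j) = 5 - 13/j² (I(j) = 5 + (-13/j)/j = 5 - 13/j²)
-65*(I(-3) + ((1 + 47) + p(1))) = -65*((5 - 13/(-3)²) + ((1 + 47) + (-4 + 6/1))) = -65*((5 - 13*⅑) + (48 + (-4 + 6*1))) = -65*((5 - 13/9) + (48 + (-4 + 6))) = -65*(32/9 + (48 + 2)) = -65*(32/9 + 50) = -65*482/9 = -31330/9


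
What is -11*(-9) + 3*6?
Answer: 117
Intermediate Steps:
-11*(-9) + 3*6 = 99 + 18 = 117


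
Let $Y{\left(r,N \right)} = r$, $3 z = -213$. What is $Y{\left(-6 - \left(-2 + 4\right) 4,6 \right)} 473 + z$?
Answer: $-6693$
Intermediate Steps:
$z = -71$ ($z = \frac{1}{3} \left(-213\right) = -71$)
$Y{\left(-6 - \left(-2 + 4\right) 4,6 \right)} 473 + z = \left(-6 - \left(-2 + 4\right) 4\right) 473 - 71 = \left(-6 - 2 \cdot 4\right) 473 - 71 = \left(-6 - 8\right) 473 - 71 = \left(-14\right) 473 - 71 = -6622 - 71 = -6693$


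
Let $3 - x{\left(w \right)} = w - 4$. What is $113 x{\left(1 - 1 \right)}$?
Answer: $791$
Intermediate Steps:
$x{\left(w \right)} = 7 - w$ ($x{\left(w \right)} = 3 - \left(w - 4\right) = 3 - \left(-4 + w\right) = 7 - w$)
$113 x{\left(1 - 1 \right)} = 113 \left(7 - \left(1 - 1\right)\right) = 113 \left(7 - 0\right) = 113 \left(7 + 0\right) = 113 \cdot 7 = 791$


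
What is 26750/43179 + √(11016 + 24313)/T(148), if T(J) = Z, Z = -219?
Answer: 26750/43179 - 7*√721/219 ≈ -0.23875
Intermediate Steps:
T(J) = -219
26750/43179 + √(11016 + 24313)/T(148) = 26750/43179 + √(11016 + 24313)/(-219) = 26750*(1/43179) + √35329*(-1/219) = 26750/43179 + (7*√721)*(-1/219) = 26750/43179 - 7*√721/219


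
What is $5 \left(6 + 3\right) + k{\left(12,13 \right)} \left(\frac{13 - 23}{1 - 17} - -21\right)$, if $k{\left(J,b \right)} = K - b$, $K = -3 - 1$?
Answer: $- \frac{2581}{8} \approx -322.63$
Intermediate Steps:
$K = -4$
$k{\left(J,b \right)} = -4 - b$
$5 \left(6 + 3\right) + k{\left(12,13 \right)} \left(\frac{13 - 23}{1 - 17} - -21\right) = 5 \left(6 + 3\right) + \left(-4 - 13\right) \left(\frac{13 - 23}{1 - 17} - -21\right) = 5 \cdot 9 + \left(-4 - 13\right) \left(- \frac{10}{-16} + 21\right) = 45 - 17 \left(\left(-10\right) \left(- \frac{1}{16}\right) + 21\right) = 45 - 17 \left(\frac{5}{8} + 21\right) = 45 - \frac{2941}{8} = - \frac{2581}{8}$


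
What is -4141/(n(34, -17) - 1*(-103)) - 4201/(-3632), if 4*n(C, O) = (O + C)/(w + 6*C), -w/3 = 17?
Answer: -525862523/13471088 ≈ -39.036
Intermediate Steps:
w = -51 (w = -3*17 = -51)
n(C, O) = (C + O)/(4*(-51 + 6*C)) (n(C, O) = ((O + C)/(-51 + 6*C))/4 = ((C + O)/(-51 + 6*C))/4 = (C + O)/(4*(-51 + 6*C)))
-4141/(n(34, -17) - 1*(-103)) - 4201/(-3632) = -4141/((34 - 17)/(12*(-17 + 2*34)) - 1*(-103)) - 4201/(-3632) = -4141/((1/12)*17/(-17 + 68) + 103) - 4201*(-1/3632) = -4141/((1/12)*17/51 + 103) + 4201/3632 = -4141/((1/12)*(1/51)*17 + 103) + 4201/3632 = -4141/(1/36 + 103) + 4201/3632 = -4141/3709/36 + 4201/3632 = -4141*36/3709 + 4201/3632 = -149076/3709 + 4201/3632 = -525862523/13471088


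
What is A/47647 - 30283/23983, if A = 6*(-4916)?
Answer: -74148161/39404069 ≈ -1.8817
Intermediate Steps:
A = -29496
A/47647 - 30283/23983 = -29496/47647 - 30283/23983 = -74148161/39404069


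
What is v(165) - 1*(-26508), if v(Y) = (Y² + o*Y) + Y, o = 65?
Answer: 64623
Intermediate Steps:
v(Y) = Y² + 66*Y (v(Y) = (Y² + 65*Y) + Y = Y² + 66*Y)
v(165) - 1*(-26508) = 165*(66 + 165) - 1*(-26508) = 165*231 + 26508 = 38115 + 26508 = 64623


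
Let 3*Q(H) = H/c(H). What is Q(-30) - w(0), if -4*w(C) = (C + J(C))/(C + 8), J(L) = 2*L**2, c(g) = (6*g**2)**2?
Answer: -1/2916000 ≈ -3.4294e-7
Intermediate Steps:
c(g) = 36*g**4
Q(H) = 1/(108*H**3) (Q(H) = (H/((36*H**4)))/3 = (H*(1/(36*H**4)))/3 = (1/(36*H**3))/3 = 1/(108*H**3))
w(C) = -(C + 2*C**2)/(4*(8 + C)) (w(C) = -(C + 2*C**2)/(4*(C + 8)) = -(C + 2*C**2)/(4*(8 + C)))
Q(-30) - w(0) = (1/108)/(-30)**3 - 0*(-1 - 2*0)/(4*(8 + 0)) = (1/108)*(-1/27000) - 0*(-1 + 0)/(4*8) = -1/2916000 - 0*(-1)/(4*8) = -1/2916000 - 1*0 = -1/2916000 + 0 = -1/2916000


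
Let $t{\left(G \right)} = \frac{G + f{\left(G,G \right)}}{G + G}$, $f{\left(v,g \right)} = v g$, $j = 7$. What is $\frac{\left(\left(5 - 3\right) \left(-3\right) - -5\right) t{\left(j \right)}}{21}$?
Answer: $- \frac{4}{21} \approx -0.19048$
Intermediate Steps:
$f{\left(v,g \right)} = g v$
$t{\left(G \right)} = \frac{G + G^{2}}{2 G}$ ($t{\left(G \right)} = \frac{G + G G}{G + G} = \frac{G + G^{2}}{2 G}$)
$\frac{\left(\left(5 - 3\right) \left(-3\right) - -5\right) t{\left(j \right)}}{21} = \frac{\left(\left(5 - 3\right) \left(-3\right) - -5\right) \left(\frac{1}{2} + \frac{1}{2} \cdot 7\right)}{21} = \left(2 \left(-3\right) + 5\right) \left(\frac{1}{2} + \frac{7}{2}\right) \frac{1}{21} = \left(-6 + 5\right) 4 \cdot \frac{1}{21} = \left(-1\right) 4 \cdot \frac{1}{21} = \left(-4\right) \frac{1}{21} = - \frac{4}{21}$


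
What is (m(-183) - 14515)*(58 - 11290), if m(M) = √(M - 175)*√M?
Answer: 163032480 + 11232*√65514 ≈ 1.6591e+8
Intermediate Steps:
m(M) = √M*√(-175 + M) (m(M) = √(-175 + M)*√M = √M*√(-175 + M))
(m(-183) - 14515)*(58 - 11290) = (√(-183)*√(-175 - 183) - 14515)*(58 - 11290) = ((I*√183)*√(-358) - 14515)*(-11232) = ((I*√183)*(I*√358) - 14515)*(-11232) = (-√65514 - 14515)*(-11232) = (-14515 - √65514)*(-11232) = 163032480 + 11232*√65514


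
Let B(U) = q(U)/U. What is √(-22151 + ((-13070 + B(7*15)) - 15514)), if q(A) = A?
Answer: I*√50734 ≈ 225.24*I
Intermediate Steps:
B(U) = 1 (B(U) = U/U = 1)
√(-22151 + ((-13070 + B(7*15)) - 15514)) = √(-22151 + ((-13070 + 1) - 15514)) = √(-22151 + (-13069 - 15514)) = √(-22151 - 28583) = √(-50734) = I*√50734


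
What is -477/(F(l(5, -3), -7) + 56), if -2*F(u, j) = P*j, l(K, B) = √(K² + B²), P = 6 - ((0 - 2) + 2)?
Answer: -477/77 ≈ -6.1948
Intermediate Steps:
P = 6 (P = 6 - (-2 + 2) = 6 - 1*0 = 6 + 0 = 6)
l(K, B) = √(B² + K²)
F(u, j) = -3*j
-477/(F(l(5, -3), -7) + 56) = -477/(-3*(-7) + 56) = -477/(21 + 56) = -477/77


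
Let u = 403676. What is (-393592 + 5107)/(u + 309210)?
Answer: -388485/712886 ≈ -0.54495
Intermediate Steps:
(-393592 + 5107)/(u + 309210) = (-393592 + 5107)/(403676 + 309210) = -388485/712886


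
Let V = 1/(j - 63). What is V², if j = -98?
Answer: 1/25921 ≈ 3.8579e-5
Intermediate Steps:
V = -1/161 (V = 1/(-98 - 63) = 1/(-161) = -1/161 ≈ -0.0062112)
V² = (-1/161)² = 1/25921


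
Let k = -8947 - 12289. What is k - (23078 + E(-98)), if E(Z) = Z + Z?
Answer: -44118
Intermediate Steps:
k = -21236
E(Z) = 2*Z
k - (23078 + E(-98)) = -21236 - (23078 + 2*(-98)) = -21236 - (23078 - 196) = -21236 - 1*22882 = -21236 - 22882 = -44118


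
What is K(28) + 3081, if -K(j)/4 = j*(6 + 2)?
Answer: 2185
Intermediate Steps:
K(j) = -32*j (K(j) = -4*j*(6 + 2) = -4*j*8 = -32*j)
K(28) + 3081 = -32*28 + 3081 = -896 + 3081 = 2185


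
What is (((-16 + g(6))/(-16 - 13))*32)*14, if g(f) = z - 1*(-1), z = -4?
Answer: 8512/29 ≈ 293.52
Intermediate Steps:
g(f) = -3 (g(f) = -4 - 1*(-1) = -4 + 1 = -3)
(((-16 + g(6))/(-16 - 13))*32)*14 = (((-16 - 3)/(-16 - 13))*32)*14 = (-19/(-29)*32)*14 = (-19*(-1/29)*32)*14 = ((19/29)*32)*14 = (608/29)*14 = 8512/29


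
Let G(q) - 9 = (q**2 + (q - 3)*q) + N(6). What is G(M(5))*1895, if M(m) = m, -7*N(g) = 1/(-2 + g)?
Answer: 2332745/28 ≈ 83312.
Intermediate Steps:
N(g) = -1/(7*(-2 + g))
G(q) = 251/28 + q**2 + q*(-3 + q) (G(q) = 9 + ((q**2 + (q - 3)*q) - 1/(-14 + 7*6)) = 9 + ((q**2 + (-3 + q)*q) - 1/(-14 + 42)) = 9 + ((q**2 + q*(-3 + q)) - 1/28) = 9 + (-1/28 + q**2 + q*(-3 + q)) = 251/28 + q**2 + q*(-3 + q))
G(M(5))*1895 = (251/28 - 3*5 + 2*5**2)*1895 = (251/28 - 15 + 2*25)*1895 = (251/28 - 15 + 50)*1895 = (1231/28)*1895 = 2332745/28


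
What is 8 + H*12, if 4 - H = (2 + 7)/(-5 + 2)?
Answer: 92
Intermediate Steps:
H = 7 (H = 4 - (2 + 7)/(-5 + 2) = 4 - 9/(-3) = 4 - 9*(-1)/3 = 4 - 1*(-3) = 4 + 3 = 7)
8 + H*12 = 8 + 7*12 = 8 + 84 = 92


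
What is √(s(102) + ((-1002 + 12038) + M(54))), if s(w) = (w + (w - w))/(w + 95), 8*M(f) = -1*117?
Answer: √6843978182/788 ≈ 104.99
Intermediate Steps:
M(f) = -117/8 (M(f) = (-1*117)/8 = (⅛)*(-117) = -117/8)
s(w) = w/(95 + w) (s(w) = (w + 0)/(95 + w) = w/(95 + w))
√(s(102) + ((-1002 + 12038) + M(54))) = √(102/(95 + 102) + ((-1002 + 12038) - 117/8)) = √(102/197 + (11036 - 117/8)) = √(102*(1/197) + 88171/8) = √(102/197 + 88171/8) = √(17370503/1576) = √6843978182/788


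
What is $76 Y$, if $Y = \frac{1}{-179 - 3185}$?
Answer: $- \frac{19}{841} \approx -0.022592$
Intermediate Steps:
$Y = - \frac{1}{3364}$ ($Y = \frac{1}{-179 + \left(-5053 + 1868\right)} = \frac{1}{-179 - 3185} = \frac{1}{-3364} = - \frac{1}{3364} \approx -0.00029727$)
$76 Y = 76 \left(- \frac{1}{3364}\right) = - \frac{19}{841}$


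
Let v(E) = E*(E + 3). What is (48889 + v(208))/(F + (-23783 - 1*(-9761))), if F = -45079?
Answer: -92777/59101 ≈ -1.5698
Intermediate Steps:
v(E) = E*(3 + E)
(48889 + v(208))/(F + (-23783 - 1*(-9761))) = (48889 + 208*(3 + 208))/(-45079 + (-23783 - 1*(-9761))) = (48889 + 208*211)/(-45079 + (-23783 + 9761)) = (48889 + 43888)/(-45079 - 14022) = 92777/(-59101) = 92777*(-1/59101) = -92777/59101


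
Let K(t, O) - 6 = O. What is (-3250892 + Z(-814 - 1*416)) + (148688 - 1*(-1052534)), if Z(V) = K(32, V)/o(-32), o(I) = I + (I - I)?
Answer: -8198527/4 ≈ -2.0496e+6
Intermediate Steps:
K(t, O) = 6 + O
o(I) = I (o(I) = I + 0 = I)
Z(V) = -3/16 - V/32 (Z(V) = (6 + V)/(-32) = (6 + V)*(-1/32) = -3/16 - V/32)
(-3250892 + Z(-814 - 1*416)) + (148688 - 1*(-1052534)) = (-3250892 + (-3/16 - (-814 - 1*416)/32)) + (148688 - 1*(-1052534)) = (-3250892 + (-3/16 - (-814 - 416)/32)) + (148688 + 1052534) = (-3250892 + (-3/16 - 1/32*(-1230))) + 1201222 = (-3250892 + (-3/16 + 615/16)) + 1201222 = (-3250892 + 153/4) + 1201222 = -13003415/4 + 1201222 = -8198527/4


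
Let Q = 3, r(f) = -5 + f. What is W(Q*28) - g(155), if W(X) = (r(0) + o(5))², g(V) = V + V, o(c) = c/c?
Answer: -294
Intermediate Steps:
o(c) = 1
g(V) = 2*V
W(X) = 16 (W(X) = ((-5 + 0) + 1)² = (-5 + 1)² = (-4)² = 16)
W(Q*28) - g(155) = 16 - 2*155 = 16 - 1*310 = 16 - 310 = -294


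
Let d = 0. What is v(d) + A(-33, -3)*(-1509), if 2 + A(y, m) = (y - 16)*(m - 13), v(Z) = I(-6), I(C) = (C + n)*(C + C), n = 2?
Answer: -1179990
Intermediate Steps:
I(C) = 2*C*(2 + C) (I(C) = (C + 2)*(C + C) = (2 + C)*(2*C) = 2*C*(2 + C))
v(Z) = 48 (v(Z) = 2*(-6)*(2 - 6) = 2*(-6)*(-4) = 48)
A(y, m) = -2 + (-16 + y)*(-13 + m) (A(y, m) = -2 + (y - 16)*(m - 13) = -2 + (-16 + y)*(-13 + m))
v(d) + A(-33, -3)*(-1509) = 48 + (206 - 16*(-3) - 13*(-33) - 3*(-33))*(-1509) = 48 + (206 + 48 + 429 + 99)*(-1509) = 48 + 782*(-1509) = 48 - 1180038 = -1179990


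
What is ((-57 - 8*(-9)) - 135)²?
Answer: 14400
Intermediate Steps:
((-57 - 8*(-9)) - 135)² = ((-57 - 1*(-72)) - 135)² = ((-57 + 72) - 135)² = (15 - 135)² = (-120)² = 14400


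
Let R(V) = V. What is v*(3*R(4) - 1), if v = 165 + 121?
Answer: 3146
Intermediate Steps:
v = 286
v*(3*R(4) - 1) = 286*(3*4 - 1) = 286*(12 - 1) = 286*11 = 3146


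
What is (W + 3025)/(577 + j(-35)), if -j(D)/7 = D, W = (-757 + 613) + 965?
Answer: 641/137 ≈ 4.6788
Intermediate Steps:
W = 821 (W = -144 + 965 = 821)
j(D) = -7*D
(W + 3025)/(577 + j(-35)) = (821 + 3025)/(577 - 7*(-35)) = 3846/(577 + 245) = 3846/822 = 3846*(1/822) = 641/137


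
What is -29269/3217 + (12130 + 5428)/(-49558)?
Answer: -753498594/79714043 ≈ -9.4525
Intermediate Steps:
-29269/3217 + (12130 + 5428)/(-49558) = -29269*1/3217 + 17558*(-1/49558) = -29269/3217 - 8779/24779 = -753498594/79714043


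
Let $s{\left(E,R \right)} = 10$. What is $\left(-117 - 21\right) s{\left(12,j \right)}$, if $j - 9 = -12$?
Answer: $-1380$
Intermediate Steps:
$j = -3$ ($j = 9 - 12 = -3$)
$\left(-117 - 21\right) s{\left(12,j \right)} = \left(-117 - 21\right) 10 = \left(-138\right) 10 = -1380$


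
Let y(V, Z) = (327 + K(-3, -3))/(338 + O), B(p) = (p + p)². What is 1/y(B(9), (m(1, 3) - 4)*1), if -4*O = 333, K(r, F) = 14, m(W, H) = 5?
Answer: 1019/1364 ≈ 0.74707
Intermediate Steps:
O = -333/4 (O = -¼*333 = -333/4 ≈ -83.250)
B(p) = 4*p² (B(p) = (2*p)² = 4*p²)
y(V, Z) = 1364/1019 (y(V, Z) = (327 + 14)/(338 - 333/4) = 341/(1019/4) = 341*(4/1019) = 1364/1019)
1/y(B(9), (m(1, 3) - 4)*1) = 1/(1364/1019) = 1019/1364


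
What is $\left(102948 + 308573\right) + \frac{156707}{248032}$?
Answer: $\frac{102070533379}{248032} \approx 4.1152 \cdot 10^{5}$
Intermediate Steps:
$\left(102948 + 308573\right) + \frac{156707}{248032} = 411521 + 156707 \cdot \frac{1}{248032} = 411521 + \frac{156707}{248032} = \frac{102070533379}{248032}$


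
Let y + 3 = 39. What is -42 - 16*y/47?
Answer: -2550/47 ≈ -54.255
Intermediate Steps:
y = 36 (y = -3 + 39 = 36)
-42 - 16*y/47 = -42 - 576/47 = -2550/47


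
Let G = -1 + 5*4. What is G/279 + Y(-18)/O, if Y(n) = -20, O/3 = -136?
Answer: 1111/9486 ≈ 0.11712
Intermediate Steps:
O = -408 (O = 3*(-136) = -408)
G = 19 (G = -1 + 20 = 19)
G/279 + Y(-18)/O = 19/279 - 20/(-408) = 19*(1/279) - 20*(-1/408) = 19/279 + 5/102 = 1111/9486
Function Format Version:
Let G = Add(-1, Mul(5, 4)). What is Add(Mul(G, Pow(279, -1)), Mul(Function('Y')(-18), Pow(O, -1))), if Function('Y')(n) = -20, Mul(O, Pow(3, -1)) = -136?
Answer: Rational(1111, 9486) ≈ 0.11712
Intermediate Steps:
O = -408 (O = Mul(3, -136) = -408)
G = 19 (G = Add(-1, 20) = 19)
Add(Mul(G, Pow(279, -1)), Mul(Function('Y')(-18), Pow(O, -1))) = Add(Mul(19, Pow(279, -1)), Mul(-20, Pow(-408, -1))) = Add(Mul(19, Rational(1, 279)), Mul(-20, Rational(-1, 408))) = Add(Rational(19, 279), Rational(5, 102)) = Rational(1111, 9486)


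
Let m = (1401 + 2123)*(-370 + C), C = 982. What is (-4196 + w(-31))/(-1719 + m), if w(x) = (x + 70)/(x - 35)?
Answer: -30775/15803106 ≈ -0.0019474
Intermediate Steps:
w(x) = (70 + x)/(-35 + x)
m = 2156688 (m = (1401 + 2123)*(-370 + 982) = 3524*612 = 2156688)
(-4196 + w(-31))/(-1719 + m) = (-4196 + (70 - 31)/(-35 - 31))/(-1719 + 2156688) = (-4196 + 39/(-66))/2154969 = (-4196 - 1/66*39)*(1/2154969) = (-4196 - 13/22)*(1/2154969) = -92325/22*1/2154969 = -30775/15803106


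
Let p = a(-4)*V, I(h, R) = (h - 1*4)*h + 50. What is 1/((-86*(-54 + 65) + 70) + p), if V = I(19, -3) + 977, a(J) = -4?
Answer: -1/6124 ≈ -0.00016329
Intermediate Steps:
I(h, R) = 50 + h*(-4 + h) (I(h, R) = (h - 4)*h + 50 = (-4 + h)*h + 50 = h*(-4 + h) + 50 = 50 + h*(-4 + h))
V = 1312 (V = (50 + 19² - 4*19) + 977 = (50 + 361 - 76) + 977 = 335 + 977 = 1312)
p = -5248 (p = -4*1312 = -5248)
1/((-86*(-54 + 65) + 70) + p) = 1/((-86*(-54 + 65) + 70) - 5248) = 1/((-86*11 + 70) - 5248) = 1/((-946 + 70) - 5248) = 1/(-876 - 5248) = 1/(-6124) = -1/6124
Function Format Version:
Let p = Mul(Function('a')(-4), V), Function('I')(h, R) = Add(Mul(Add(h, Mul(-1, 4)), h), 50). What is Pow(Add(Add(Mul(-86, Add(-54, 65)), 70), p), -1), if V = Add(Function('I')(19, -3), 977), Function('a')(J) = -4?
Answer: Rational(-1, 6124) ≈ -0.00016329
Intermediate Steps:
Function('I')(h, R) = Add(50, Mul(h, Add(-4, h))) (Function('I')(h, R) = Add(Mul(Add(h, -4), h), 50) = Add(Mul(Add(-4, h), h), 50) = Add(Mul(h, Add(-4, h)), 50) = Add(50, Mul(h, Add(-4, h))))
V = 1312 (V = Add(Add(50, Pow(19, 2), Mul(-4, 19)), 977) = Add(Add(50, 361, -76), 977) = Add(335, 977) = 1312)
p = -5248 (p = Mul(-4, 1312) = -5248)
Pow(Add(Add(Mul(-86, Add(-54, 65)), 70), p), -1) = Pow(Add(Add(Mul(-86, Add(-54, 65)), 70), -5248), -1) = Pow(Add(Add(Mul(-86, 11), 70), -5248), -1) = Pow(Add(Add(-946, 70), -5248), -1) = Pow(Add(-876, -5248), -1) = Pow(-6124, -1) = Rational(-1, 6124)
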